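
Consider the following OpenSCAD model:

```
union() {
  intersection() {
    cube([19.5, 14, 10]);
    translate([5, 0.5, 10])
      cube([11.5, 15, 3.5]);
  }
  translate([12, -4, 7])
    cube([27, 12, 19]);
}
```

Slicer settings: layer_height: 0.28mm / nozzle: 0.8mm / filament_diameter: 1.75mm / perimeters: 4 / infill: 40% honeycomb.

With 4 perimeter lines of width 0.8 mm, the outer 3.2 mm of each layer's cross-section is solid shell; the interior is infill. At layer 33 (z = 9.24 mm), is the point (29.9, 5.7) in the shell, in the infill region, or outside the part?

shell

At z = 9.24 mm: the cube is present — its section is the full 19.5×14 rectangle; the cube at (5, 0.5) is not intersected at this z (z outside [10, 13.5]); After intersecting: at least one operand is absent at this height, so nothing remains; the 27×12 cube at (12, -4) contributes its full rectangle; Merging all regions: only the 27×12 cube at (12, -4) is present, so the union is just that shape — 1 connected region. Overall, the cross-section is a single solid region. The nearest boundary edge runs (39.00, 8.00)→(12.00, 8.00); distance from the point to it = 2.30 mm. The point is inside the cross-section, 2.30 mm from the nearest boundary — within the 3.2 mm shell band (4 × 0.8).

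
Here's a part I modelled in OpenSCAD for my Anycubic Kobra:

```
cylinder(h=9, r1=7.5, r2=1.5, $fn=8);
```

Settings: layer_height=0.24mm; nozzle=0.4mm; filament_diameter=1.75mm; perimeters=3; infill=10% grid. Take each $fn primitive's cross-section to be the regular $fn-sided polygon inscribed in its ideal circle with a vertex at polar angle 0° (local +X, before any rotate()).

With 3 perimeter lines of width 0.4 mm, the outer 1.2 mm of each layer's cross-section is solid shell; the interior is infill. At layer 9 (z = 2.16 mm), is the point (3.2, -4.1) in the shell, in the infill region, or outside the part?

At z = 2.16 mm: the cone (r1=7.5→r2=1.5) has section circumradius 6.060 here — a regular 8-gon. Overall, the cross-section is a single solid region. The nearest boundary edge runs (-0.00, -6.06)→(4.29, -4.29); distance from the point to it = 0.59 mm. The point is inside the cross-section, 0.59 mm from the nearest boundary — within the 1.2 mm shell band (3 × 0.4).

shell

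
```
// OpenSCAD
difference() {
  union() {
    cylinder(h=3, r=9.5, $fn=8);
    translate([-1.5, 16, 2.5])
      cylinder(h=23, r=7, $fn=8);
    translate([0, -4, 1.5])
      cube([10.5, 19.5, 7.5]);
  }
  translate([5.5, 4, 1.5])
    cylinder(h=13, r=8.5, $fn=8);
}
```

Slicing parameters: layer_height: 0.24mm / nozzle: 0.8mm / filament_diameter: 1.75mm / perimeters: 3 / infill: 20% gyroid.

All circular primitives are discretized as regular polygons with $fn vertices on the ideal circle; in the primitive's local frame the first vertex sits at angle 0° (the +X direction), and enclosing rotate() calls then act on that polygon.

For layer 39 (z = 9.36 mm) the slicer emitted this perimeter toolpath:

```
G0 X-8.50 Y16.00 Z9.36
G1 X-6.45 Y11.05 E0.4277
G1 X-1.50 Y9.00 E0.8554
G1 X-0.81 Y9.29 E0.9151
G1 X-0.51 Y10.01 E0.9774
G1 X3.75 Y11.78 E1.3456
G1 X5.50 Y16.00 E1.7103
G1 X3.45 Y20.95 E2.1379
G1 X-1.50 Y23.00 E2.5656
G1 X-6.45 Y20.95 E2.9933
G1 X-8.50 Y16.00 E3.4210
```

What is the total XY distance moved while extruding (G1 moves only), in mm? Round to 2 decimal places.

42.86 mm

Sum the Euclidean lengths of each G1 segment: total = 42.86 mm.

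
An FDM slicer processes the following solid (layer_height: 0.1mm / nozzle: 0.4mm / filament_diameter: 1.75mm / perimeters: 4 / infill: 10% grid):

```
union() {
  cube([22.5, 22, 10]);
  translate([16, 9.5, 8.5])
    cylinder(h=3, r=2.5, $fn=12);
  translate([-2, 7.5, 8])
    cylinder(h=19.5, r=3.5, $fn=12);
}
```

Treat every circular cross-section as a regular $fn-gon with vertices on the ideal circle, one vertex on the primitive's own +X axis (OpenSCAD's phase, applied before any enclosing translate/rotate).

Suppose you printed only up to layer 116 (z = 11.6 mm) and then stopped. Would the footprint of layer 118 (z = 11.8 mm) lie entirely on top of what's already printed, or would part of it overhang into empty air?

Compare the two slices. At z = 11.6: the cube is absent (z outside [0, 10]); the cylinder at (16, 9.5) is not intersected at this z (z outside [8.5, 11.5]); the cylinder at (-2, 7.5): section is a regular 12-gon, circumradius r=3.5 (area = (12/2)·3.500²·sin(360°/12) = 36.75 mm²); Combining (union): only the r=3.5 cylinder at (-2, 7.5) is present, so the union is just that shape — area = 36.75 mm². At z = 11.8: the cube is not intersected at this z (z outside [0, 10]); the cylinder at (16, 9.5) is absent (z outside [8.5, 11.5]); the r=3.5 cylinder at (-2, 7.5) gives a regular 12-gon of circumradius 3.5 (constant along its height) (area = (12/2)·3.500²·sin(360°/12) = 36.75 mm²); Merging all regions: only the r=3.5 cylinder at (-2, 7.5) is present, so the union is just that shape — area = 36.75 mm². Checking containment: the cross-section at z = 11.8 is a subset of the cross-section at z = 11.6.

entirely on top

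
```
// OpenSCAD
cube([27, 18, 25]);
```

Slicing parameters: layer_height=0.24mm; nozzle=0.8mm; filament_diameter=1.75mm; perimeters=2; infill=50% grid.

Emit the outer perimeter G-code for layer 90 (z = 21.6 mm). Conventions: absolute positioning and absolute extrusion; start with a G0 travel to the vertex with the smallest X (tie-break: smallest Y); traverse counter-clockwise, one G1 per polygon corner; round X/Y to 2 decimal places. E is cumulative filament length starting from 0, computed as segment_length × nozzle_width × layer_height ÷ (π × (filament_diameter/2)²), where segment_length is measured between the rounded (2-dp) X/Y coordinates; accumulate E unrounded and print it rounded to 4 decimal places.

At z = 21.6 mm: the cube is present — its section is the full 27×18 rectangle. The outline is a single polygon with 4 vertices. Extrusion per mm of travel: 0.8 × 0.24 / (π × 0.875²) = 0.079824. Accumulating E over each segment gives final E = 7.1842.

G0 X0.00 Y0.00 Z21.60
G1 X27.00 Y0.00 E2.1553
G1 X27.00 Y18.00 E3.5921
G1 X0.00 Y18.00 E5.7474
G1 X0.00 Y0.00 E7.1842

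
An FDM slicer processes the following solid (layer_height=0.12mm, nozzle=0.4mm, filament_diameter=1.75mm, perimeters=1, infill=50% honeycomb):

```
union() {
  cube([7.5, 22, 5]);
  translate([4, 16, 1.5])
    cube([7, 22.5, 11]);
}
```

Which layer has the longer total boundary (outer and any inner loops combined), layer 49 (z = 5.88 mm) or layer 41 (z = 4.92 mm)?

layer 41 (z = 4.92 mm)

Layer 49 (z = 5.88): the cube does not reach this height (z outside [0, 5]); the 7×22.5 cube at (4, 16) contributes its full rectangle (perimeter 59.00 mm); Merging all regions: only the 7×22.5 cube at (4, 16) is present, so the union is just that shape — boundary = 59.00 mm. So its perimeter = 59.00 mm. Layer 41 (z = 4.92): the 7.5×22 cube contributes its full rectangle (perimeter 59.00 mm); the 7×22.5 cube at (4, 16) contributes its full rectangle (perimeter 59.00 mm); Merging all regions: the regions partially overlap (shared area 21.00 mm²), so the edge portions inside another operand are dropped and the merged outline is re-measured after clipping — boundary = 99.00 mm. So its perimeter = 99.00 mm. Layer 41 is larger (99.00 vs 59.00 mm).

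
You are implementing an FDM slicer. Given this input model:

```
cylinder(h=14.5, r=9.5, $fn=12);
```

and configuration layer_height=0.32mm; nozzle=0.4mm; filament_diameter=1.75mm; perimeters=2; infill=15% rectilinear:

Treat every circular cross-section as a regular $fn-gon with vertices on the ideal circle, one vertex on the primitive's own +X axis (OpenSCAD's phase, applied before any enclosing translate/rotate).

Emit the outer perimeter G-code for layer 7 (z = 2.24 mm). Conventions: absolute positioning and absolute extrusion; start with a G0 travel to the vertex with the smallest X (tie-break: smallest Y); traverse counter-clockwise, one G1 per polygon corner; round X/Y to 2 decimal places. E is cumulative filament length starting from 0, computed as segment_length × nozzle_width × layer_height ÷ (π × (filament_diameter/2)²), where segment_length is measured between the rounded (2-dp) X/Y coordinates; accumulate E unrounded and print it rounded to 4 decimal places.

G0 X-9.50 Y0.00 Z2.24
G1 X-8.23 Y-4.75 E0.2617
G1 X-4.75 Y-8.23 E0.5236
G1 X0.00 Y-9.50 E0.7852
G1 X4.75 Y-8.23 E1.0469
G1 X8.23 Y-4.75 E1.3088
G1 X9.50 Y0.00 E1.5704
G1 X8.23 Y4.75 E1.8321
G1 X4.75 Y8.23 E2.0940
G1 X0.00 Y9.50 E2.3556
G1 X-4.75 Y8.23 E2.6173
G1 X-8.23 Y4.75 E2.8792
G1 X-9.50 Y0.00 E3.1409

At z = 2.24 mm: the r=9.5 cylinder contributes a regular 12-gon of circumradius 9.5. The outline is a single polygon with 12 vertices. Extrusion per mm of travel: 0.4 × 0.32 / (π × 0.875²) = 0.053216. Accumulating E over each segment gives final E = 3.1409.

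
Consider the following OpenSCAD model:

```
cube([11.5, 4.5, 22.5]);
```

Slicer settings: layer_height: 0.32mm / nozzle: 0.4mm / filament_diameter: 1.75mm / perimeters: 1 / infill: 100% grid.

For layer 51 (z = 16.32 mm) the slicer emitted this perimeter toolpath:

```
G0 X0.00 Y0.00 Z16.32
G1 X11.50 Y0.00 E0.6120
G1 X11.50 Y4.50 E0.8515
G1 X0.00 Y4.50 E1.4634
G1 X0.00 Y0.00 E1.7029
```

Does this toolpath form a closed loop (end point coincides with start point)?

Start point (G0): (0.00, 0.00). End point (last G1): the path returns to the start — closed.

yes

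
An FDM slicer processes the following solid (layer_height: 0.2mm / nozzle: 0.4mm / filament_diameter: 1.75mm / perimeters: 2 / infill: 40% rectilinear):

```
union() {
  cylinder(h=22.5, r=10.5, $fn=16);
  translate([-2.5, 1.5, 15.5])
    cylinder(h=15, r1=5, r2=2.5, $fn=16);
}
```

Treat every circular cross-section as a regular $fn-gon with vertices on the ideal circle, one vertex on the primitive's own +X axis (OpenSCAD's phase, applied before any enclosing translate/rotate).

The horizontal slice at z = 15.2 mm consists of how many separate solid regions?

At z = 15.2 mm: the r=10.5 cylinder gives a regular 16-gon of circumradius 10.5 (constant along its height); the cone at (-2.5, 1.5) is absent (z outside [15.5, 30.5]); Taking the union: only the r=10.5 cylinder is present, so the union is just that shape — 1 connected region. The result has 1 disconnected region.

1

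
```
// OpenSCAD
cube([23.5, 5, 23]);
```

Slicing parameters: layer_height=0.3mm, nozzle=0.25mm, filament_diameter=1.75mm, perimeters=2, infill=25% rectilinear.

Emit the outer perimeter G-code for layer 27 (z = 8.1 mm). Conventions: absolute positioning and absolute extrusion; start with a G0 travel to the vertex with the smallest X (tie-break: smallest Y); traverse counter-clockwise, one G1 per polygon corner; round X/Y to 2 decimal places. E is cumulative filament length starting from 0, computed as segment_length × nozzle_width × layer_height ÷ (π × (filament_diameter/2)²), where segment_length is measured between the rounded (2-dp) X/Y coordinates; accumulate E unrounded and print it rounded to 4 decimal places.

G0 X0.00 Y0.00 Z8.10
G1 X23.50 Y0.00 E0.7328
G1 X23.50 Y5.00 E0.8887
G1 X0.00 Y5.00 E1.6214
G1 X0.00 Y0.00 E1.7773

At z = 8.1 mm: the cube is present — its section is the full 23.5×5 rectangle. The outline is a single polygon with 4 vertices. Extrusion per mm of travel: 0.25 × 0.3 / (π × 0.875²) = 0.031181. Accumulating E over each segment gives final E = 1.7773.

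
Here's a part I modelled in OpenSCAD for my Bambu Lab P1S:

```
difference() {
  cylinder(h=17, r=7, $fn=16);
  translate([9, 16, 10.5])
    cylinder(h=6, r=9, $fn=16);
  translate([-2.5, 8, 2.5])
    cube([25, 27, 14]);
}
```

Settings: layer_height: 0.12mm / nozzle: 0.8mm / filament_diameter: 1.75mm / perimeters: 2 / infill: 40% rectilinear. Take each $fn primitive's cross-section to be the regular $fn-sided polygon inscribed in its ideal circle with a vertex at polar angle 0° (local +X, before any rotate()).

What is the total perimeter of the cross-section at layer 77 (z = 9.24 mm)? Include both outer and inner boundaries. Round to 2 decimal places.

43.70 mm

At z = 9.24 mm: the r=7 cylinder gives a regular 16-gon of circumradius 7 (constant along its height) (perimeter = 2·16·7.000·sin(180°/16) = 43.70 mm); the cylinder at (9, 16) is absent (z outside [10.5, 16.5]); the cube at (-2.5, 8) is present — its section is the full 25×27 rectangle (perimeter 104.00 mm); After the difference (first − rest): starting from the r=7 cylinder, the 25×27 cube at (-2.5, 8) misses the remaining region (no effect) — boundary = 43.70 mm. Overall, the cross-section is a single solid region. Total boundary length (outer) = 43.70 mm.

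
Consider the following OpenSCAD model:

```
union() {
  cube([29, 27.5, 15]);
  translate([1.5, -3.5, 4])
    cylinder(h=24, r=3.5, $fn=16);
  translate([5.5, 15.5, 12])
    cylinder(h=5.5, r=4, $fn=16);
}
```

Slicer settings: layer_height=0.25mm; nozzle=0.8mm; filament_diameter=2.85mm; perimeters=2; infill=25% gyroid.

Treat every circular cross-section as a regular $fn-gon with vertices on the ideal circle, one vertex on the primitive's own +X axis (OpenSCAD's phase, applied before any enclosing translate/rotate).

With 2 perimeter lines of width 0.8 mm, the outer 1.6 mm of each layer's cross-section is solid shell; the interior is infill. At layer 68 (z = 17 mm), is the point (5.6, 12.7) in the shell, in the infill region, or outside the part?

At z = 17 mm: the cube is not intersected at this z (z outside [0, 15]); the r=3.5 cylinder at (1.5, -3.5) gives a regular 16-gon of circumradius 3.5 (constant along its height); the r=4 cylinder at (5.5, 15.5) gives a regular 16-gon of circumradius 4 (constant along its height); Taking the union: the 2 present regions are separate (no shared area or edge), so areas and boundary lengths simply add and each stays a separate island — 2 connected regions. Overall, the cross-section has 2 separate islands. The nearest boundary edge runs (7.03, 11.80)→(5.50, 11.50); distance from the point to it = 1.16 mm. (Shell/infill is judged within the island containing the point — the largest one.) The point is inside the cross-section, 1.16 mm from the nearest boundary — within the 1.6 mm shell band (2 × 0.8).

shell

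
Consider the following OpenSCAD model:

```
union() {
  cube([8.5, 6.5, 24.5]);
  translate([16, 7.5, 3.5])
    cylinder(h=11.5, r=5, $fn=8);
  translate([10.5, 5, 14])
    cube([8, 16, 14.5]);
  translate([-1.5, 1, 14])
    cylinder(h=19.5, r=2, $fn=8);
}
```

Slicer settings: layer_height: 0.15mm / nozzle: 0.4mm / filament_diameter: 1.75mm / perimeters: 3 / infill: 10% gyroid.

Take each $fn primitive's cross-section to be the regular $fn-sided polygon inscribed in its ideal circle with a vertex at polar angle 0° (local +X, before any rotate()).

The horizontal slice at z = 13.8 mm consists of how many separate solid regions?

2

At z = 13.8 mm: the cube is present — its section is the full 8.5×6.5 rectangle; the cylinder at (16, 7.5): section is a regular 8-gon, circumradius r=5; the cube at (10.5, 5) is not intersected at this z (z outside [14, 28.5]); the cylinder at (-1.5, 1) is not intersected at this z (z outside [14, 33.5]); Taking the union: the 2 present regions are separate (no shared area or edge), so areas and boundary lengths simply add and each stays a separate island — 2 connected regions. The result has 2 disconnected regions.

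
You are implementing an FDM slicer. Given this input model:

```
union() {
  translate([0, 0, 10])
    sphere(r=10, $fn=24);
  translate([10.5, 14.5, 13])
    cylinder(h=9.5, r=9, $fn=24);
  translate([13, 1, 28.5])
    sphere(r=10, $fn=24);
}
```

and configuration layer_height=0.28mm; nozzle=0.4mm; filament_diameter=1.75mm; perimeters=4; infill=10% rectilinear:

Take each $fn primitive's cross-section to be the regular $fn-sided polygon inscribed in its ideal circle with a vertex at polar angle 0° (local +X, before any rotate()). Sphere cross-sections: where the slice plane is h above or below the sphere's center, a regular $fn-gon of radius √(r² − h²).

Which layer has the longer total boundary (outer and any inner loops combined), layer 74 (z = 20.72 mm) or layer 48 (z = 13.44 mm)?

Layer 74 (z = 20.72): the sphere is not intersected at this z (|z−center|=10.720 > r=10); the r=9 cylinder at (10.5, 14.5) gives a regular 24-gon of circumradius 9 (constant along its height) (perimeter = 2·24·9.000·sin(180°/24) = 56.39 mm); the r=10 sphere at (13, 1) slices to a regular 24-gon of circumradius 6.283 (√(r²−h²) with h=7.78 from center) (perimeter = 2·24·6.283·sin(180°/24) = 39.36 mm); Taking the union: the regions partially overlap (shared area 6.31 mm²), so the edge portions inside another operand are dropped and the merged outline is re-measured after clipping — boundary = 82.50 mm. So its perimeter = 82.50 mm. Layer 48 (z = 13.44): the sphere: section is a regular 24-gon, circumradius = √(r²−h²) = √(10²−3.44²) = 9.390 (perimeter = 2·24·9.390·sin(180°/24) = 58.83 mm); the r=9 cylinder at (10.5, 14.5) contributes a regular 24-gon of circumradius 9 (perimeter = 2·24·9.000·sin(180°/24) = 56.39 mm); the sphere at (13, 1) does not reach this height (|z−center|=15.060 > r=10); Taking the union: the regions partially overlap (shared area 0.99 mm²), so the edge portions inside another operand are dropped and the merged outline is re-measured after clipping — boundary = 107.81 mm. So its perimeter = 107.81 mm. Layer 48 is larger (107.81 vs 82.50 mm).

layer 48 (z = 13.44 mm)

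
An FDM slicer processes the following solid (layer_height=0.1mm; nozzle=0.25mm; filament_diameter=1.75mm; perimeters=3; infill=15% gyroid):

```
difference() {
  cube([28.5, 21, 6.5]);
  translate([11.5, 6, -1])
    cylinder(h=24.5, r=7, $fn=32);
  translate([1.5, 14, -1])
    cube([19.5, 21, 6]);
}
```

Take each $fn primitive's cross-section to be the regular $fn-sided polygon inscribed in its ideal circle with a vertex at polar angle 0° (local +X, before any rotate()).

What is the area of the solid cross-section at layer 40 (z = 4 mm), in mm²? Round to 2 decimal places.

313.76 mm²

At z = 4 mm: the cube is present — its section is the full 28.5×21 rectangle (area 598.50 mm²); the cylinder at (11.5, 6): section is a regular 32-gon, circumradius r=7 (area = (32/2)·7.000²·sin(360°/32) = 152.95 mm²); the cube at (1.5, 14) (footprint 19.5×21) is included at this height (area 409.50 mm²); After the difference (first − rest): starting from the 28.5×21 cube (598.50 mm²), the r=7 cylinder at (11.5, 6) partially overlaps it — only the 148.24 mm² overlap (of its 152.95 mm²) is removed, clipping the outline; the 19.5×21 cube at (1.5, 14) partially overlaps it — only the 136.50 mm² overlap (of its 409.50 mm²) is removed, clipping the outline — area = 313.76 mm². Overall, the cross-section is a single solid region. Net area = 313.76 mm².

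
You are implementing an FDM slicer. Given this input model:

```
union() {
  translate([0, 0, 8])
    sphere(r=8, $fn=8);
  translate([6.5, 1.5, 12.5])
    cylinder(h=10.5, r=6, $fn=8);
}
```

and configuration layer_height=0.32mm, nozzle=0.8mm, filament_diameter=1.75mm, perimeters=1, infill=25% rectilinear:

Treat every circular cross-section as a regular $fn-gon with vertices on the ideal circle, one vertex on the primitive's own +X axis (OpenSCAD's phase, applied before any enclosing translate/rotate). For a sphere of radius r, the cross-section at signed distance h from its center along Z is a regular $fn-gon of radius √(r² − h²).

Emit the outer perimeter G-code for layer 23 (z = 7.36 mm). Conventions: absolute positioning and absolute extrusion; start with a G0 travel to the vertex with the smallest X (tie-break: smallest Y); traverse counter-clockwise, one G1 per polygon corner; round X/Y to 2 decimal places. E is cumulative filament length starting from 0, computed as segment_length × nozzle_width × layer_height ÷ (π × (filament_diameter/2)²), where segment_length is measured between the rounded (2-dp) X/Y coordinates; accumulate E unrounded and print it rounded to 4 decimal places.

G0 X-7.97 Y0.00 Z7.36
G1 X-5.64 Y-5.64 E0.6495
G1 X0.00 Y-7.97 E1.2990
G1 X5.64 Y-5.64 E1.9485
G1 X7.97 Y0.00 E2.5979
G1 X5.64 Y5.64 E3.2474
G1 X0.00 Y7.97 E3.8969
G1 X-5.64 Y5.64 E4.5464
G1 X-7.97 Y0.00 E5.1959

At z = 7.36 mm: the sphere: section is a regular 8-gon, circumradius = √(r²−h²) = √(8²−0.64²) = 7.974; the cylinder at (6.5, 1.5) is not intersected at this z (z outside [12.5, 23]); Merging all regions: only the r=8 sphere is present, so the union is just that shape — 1 connected region. The outline is a single polygon with 8 vertices. Extrusion per mm of travel: 0.8 × 0.32 / (π × 0.875²) = 0.106432. Accumulating E over each segment gives final E = 5.1959.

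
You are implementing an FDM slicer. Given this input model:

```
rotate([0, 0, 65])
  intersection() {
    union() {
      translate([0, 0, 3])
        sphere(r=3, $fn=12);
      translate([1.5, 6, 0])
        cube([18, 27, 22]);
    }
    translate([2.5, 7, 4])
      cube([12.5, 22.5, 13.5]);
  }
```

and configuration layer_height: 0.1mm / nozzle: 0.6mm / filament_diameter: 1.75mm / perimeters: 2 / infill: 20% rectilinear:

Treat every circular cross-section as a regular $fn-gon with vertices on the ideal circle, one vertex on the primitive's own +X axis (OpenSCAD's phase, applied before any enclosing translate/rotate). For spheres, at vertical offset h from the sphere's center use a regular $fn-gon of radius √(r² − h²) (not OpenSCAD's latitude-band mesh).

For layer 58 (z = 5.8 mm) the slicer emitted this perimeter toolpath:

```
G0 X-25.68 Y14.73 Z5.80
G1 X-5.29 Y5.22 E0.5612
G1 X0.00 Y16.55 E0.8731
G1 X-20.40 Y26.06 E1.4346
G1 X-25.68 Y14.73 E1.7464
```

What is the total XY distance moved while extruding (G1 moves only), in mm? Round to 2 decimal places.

Sum the Euclidean lengths of each G1 segment: total = 70.01 mm.

70.01 mm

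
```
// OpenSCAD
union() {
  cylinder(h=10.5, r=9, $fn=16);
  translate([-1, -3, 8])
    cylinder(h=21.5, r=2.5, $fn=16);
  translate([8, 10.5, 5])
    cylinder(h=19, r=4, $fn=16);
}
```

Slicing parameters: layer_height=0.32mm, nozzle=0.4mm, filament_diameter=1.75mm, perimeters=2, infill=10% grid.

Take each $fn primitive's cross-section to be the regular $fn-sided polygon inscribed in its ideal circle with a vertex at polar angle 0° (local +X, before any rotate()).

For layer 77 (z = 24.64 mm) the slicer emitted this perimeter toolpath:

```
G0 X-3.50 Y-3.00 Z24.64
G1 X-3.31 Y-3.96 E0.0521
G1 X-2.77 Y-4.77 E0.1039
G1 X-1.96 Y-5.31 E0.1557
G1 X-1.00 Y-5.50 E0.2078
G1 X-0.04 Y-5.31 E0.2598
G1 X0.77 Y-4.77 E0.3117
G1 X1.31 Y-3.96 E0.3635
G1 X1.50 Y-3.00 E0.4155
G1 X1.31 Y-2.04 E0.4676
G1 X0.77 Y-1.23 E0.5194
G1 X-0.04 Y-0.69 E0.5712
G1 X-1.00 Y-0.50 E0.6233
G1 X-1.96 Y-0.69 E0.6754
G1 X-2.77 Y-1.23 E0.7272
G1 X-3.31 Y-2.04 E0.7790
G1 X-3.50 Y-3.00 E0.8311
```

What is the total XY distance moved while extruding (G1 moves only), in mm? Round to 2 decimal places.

15.62 mm

Sum the Euclidean lengths of each G1 segment: total = 15.62 mm.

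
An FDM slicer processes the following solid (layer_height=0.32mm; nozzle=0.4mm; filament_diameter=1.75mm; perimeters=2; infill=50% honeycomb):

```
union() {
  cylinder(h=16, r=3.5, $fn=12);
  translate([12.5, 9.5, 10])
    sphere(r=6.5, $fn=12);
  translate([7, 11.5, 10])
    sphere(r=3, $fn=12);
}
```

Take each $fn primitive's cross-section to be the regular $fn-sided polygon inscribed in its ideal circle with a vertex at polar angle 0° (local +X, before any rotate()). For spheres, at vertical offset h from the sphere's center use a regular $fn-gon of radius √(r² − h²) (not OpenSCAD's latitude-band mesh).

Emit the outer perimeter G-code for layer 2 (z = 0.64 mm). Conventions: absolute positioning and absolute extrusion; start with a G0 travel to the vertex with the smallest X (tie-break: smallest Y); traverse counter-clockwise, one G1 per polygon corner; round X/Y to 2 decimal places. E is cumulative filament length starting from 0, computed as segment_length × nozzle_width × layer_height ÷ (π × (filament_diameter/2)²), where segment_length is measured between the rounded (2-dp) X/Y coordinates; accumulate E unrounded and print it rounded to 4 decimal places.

G0 X-3.50 Y0.00 Z0.64
G1 X-3.03 Y-1.75 E0.0964
G1 X-1.75 Y-3.03 E0.1928
G1 X0.00 Y-3.50 E0.2892
G1 X1.75 Y-3.03 E0.3856
G1 X3.03 Y-1.75 E0.4819
G1 X3.50 Y0.00 E0.5784
G1 X3.03 Y1.75 E0.6748
G1 X1.75 Y3.03 E0.7711
G1 X0.00 Y3.50 E0.8676
G1 X-1.75 Y3.03 E0.9640
G1 X-3.03 Y1.75 E1.0603
G1 X-3.50 Y0.00 E1.1568

At z = 0.64 mm: the r=3.5 cylinder contributes a regular 12-gon of circumradius 3.5; the sphere at (12.5, 9.5) is absent (|z−center|=9.360 > r=6.5); the sphere at (7, 11.5) is not intersected at this z (|z−center|=9.360 > r=3); Taking the union: only the r=3.5 cylinder is present, so the union is just that shape — 1 connected region. The outline is a single polygon with 12 vertices. Extrusion per mm of travel: 0.4 × 0.32 / (π × 0.875²) = 0.053216. Accumulating E over each segment gives final E = 1.1568.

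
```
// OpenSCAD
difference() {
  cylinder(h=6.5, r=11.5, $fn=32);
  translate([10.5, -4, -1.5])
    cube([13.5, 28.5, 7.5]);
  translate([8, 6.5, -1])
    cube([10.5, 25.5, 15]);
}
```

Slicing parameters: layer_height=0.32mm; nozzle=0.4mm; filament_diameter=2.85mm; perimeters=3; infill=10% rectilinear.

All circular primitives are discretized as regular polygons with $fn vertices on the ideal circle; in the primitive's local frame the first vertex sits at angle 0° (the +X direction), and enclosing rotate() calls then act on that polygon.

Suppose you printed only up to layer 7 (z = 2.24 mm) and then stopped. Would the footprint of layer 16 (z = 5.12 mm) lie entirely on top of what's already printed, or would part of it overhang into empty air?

Compare the two slices. At z = 2.24: the r=11.5 cylinder gives a regular 32-gon of circumradius 11.5 (constant along its height) (area = (32/2)·11.500²·sin(360°/32) = 412.81 mm²); the cube at (10.5, -4) (footprint 13.5×28.5) is included at this height (area 384.75 mm²); the cube at (8, 6.5) (footprint 10.5×25.5) is included at this height (area 267.75 mm²); After the difference (first − rest): starting from the r=11.5 cylinder (412.81 mm²), the 13.5×28.5 cube at (10.5, -4) partially overlaps it — only the 5.88 mm² overlap (of its 384.75 mm²) is removed, clipping the outline; the 10.5×25.5 cube at (8, 6.5) partially overlaps it — only the 1.31 mm² overlap (of its 267.75 mm²) is removed, clipping the outline — area = 405.62 mm². At z = 5.12: the cylinder: section is a regular 32-gon, circumradius r=11.5 (area = (32/2)·11.500²·sin(360°/32) = 412.81 mm²); the cube at (10.5, -4) is present — its section is the full 13.5×28.5 rectangle (area 384.75 mm²); the 10.5×25.5 cube at (8, 6.5) contributes its full rectangle (area 267.75 mm²); After the difference (first − rest): starting from the r=11.5 cylinder (412.81 mm²), the 13.5×28.5 cube at (10.5, -4) partially overlaps it — only the 5.88 mm² overlap (of its 384.75 mm²) is removed, clipping the outline; the 10.5×25.5 cube at (8, 6.5) partially overlaps it — only the 1.31 mm² overlap (of its 267.75 mm²) is removed, clipping the outline — area = 405.62 mm². Checking containment: the cross-section at z = 5.12 is a subset of the cross-section at z = 2.24.

entirely on top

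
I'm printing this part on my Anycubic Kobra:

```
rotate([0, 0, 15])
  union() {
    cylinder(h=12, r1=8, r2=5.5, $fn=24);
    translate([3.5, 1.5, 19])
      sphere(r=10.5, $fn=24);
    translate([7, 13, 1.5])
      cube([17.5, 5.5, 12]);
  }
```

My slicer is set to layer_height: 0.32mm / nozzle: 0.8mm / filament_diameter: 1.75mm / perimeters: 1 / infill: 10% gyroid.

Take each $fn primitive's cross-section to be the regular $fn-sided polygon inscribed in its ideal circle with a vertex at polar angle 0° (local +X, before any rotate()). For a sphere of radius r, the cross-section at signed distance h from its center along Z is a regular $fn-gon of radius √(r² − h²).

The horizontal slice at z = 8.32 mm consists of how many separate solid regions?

2

At z = 8.32 mm: the cone (r1=8→r2=5.5) has section circumradius 6.267 here — a regular 24-gon; the sphere at (3.5, 1.5) does not reach this height (|z−center|=10.680 > r=10.5); the cube at (7, 13) is present — its section is the full 17.5×5.5 rectangle; Combining (union): the 2 present regions are separate (no shared area or edge), so areas and boundary lengths simply add and each stays a separate island — 2 connected regions; (whole slice rotated 15° about Z — lengths, areas and connectivity unchanged). The result has 2 disconnected regions.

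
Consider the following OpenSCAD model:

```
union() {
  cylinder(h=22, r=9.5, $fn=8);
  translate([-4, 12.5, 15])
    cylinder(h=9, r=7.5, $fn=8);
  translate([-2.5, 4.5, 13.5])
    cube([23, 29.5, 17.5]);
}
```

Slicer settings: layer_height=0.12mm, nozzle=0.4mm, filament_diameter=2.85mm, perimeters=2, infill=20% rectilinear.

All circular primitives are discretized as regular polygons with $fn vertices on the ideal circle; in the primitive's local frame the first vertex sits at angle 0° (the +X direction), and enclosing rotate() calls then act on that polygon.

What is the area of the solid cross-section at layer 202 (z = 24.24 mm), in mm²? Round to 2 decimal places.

678.50 mm²

At z = 24.24 mm: the cylinder is not intersected at this z (z outside [0, 22]); the cylinder at (-4, 12.5) does not reach this height (z outside [15, 24]); the cube at (-2.5, 4.5) (footprint 23×29.5) is included at this height (area 678.50 mm²); Taking the union: only the 23×29.5 cube at (-2.5, 4.5) is present, so the union is just that shape — area = 678.50 mm². Overall, the cross-section is a single solid region. Net area = 678.50 mm².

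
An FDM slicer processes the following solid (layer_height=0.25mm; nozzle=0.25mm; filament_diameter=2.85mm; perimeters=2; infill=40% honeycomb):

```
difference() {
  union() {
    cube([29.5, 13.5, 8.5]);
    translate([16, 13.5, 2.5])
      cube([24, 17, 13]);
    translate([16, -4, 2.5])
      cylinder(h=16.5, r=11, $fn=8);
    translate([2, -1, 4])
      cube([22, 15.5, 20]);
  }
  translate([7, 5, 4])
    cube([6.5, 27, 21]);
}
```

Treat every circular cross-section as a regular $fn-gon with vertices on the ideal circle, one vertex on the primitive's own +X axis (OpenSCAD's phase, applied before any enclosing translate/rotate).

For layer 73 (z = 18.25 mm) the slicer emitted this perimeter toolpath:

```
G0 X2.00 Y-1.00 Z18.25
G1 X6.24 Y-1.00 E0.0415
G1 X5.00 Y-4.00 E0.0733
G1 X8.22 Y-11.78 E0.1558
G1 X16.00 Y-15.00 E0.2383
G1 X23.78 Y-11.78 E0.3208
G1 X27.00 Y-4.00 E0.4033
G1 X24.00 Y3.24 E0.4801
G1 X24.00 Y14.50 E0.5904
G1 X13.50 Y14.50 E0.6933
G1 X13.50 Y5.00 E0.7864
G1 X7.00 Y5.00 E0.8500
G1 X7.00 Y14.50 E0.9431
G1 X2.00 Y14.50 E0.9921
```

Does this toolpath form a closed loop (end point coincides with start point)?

Start point (G0): (2.00, -1.00). End point (last G1): the path does not return to the start — open.

no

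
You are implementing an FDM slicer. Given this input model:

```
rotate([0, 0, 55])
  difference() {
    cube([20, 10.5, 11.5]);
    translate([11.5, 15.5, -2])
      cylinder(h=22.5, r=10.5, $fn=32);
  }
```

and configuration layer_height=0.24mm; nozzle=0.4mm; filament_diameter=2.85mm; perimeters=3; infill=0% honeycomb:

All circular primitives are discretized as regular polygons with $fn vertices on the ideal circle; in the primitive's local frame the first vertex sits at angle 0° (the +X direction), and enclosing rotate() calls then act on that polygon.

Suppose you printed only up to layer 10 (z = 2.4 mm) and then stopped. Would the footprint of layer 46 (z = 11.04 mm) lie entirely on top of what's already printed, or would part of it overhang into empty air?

Compare the two slices. At z = 2.4: the cube is present — its section is the full 20×10.5 rectangle (area 210.00 mm²); the cylinder at (11.5, 15.5): section is a regular 32-gon, circumradius r=10.5 (area = (32/2)·10.500²·sin(360°/32) = 344.14 mm²); Taking the first minus the rest: starting from the 20×10.5 cube (210.00 mm²), the r=10.5 cylinder at (11.5, 15.5) partially overlaps it — only the 71.13 mm² overlap (of its 344.14 mm²) is removed, clipping the outline — area = 138.87 mm²; (whole slice rotated 55° about Z — lengths, areas and connectivity unchanged). At z = 11.04: the cube (footprint 20×10.5) is included at this height (area 210.00 mm²); the r=10.5 cylinder at (11.5, 15.5) gives a regular 32-gon of circumradius 10.5 (constant along its height) (area = (32/2)·10.500²·sin(360°/32) = 344.14 mm²); Taking the first minus the rest: starting from the 20×10.5 cube (210.00 mm²), the r=10.5 cylinder at (11.5, 15.5) partially overlaps it — only the 71.13 mm² overlap (of its 344.14 mm²) is removed, clipping the outline — area = 138.87 mm²; (whole slice rotated 55° about Z — lengths, areas and connectivity unchanged). Checking containment: the cross-section at z = 11.04 is a subset of the cross-section at z = 2.4.

entirely on top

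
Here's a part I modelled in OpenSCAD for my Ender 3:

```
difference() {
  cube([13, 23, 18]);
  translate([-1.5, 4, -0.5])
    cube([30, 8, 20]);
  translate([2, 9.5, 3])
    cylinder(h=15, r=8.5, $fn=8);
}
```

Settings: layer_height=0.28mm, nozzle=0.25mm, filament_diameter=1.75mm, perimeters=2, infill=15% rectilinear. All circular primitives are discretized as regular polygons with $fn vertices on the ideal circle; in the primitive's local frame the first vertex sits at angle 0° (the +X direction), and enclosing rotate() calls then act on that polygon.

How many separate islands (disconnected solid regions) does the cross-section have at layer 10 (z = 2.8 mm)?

2

At z = 2.8 mm: the cube is present — its section is the full 13×23 rectangle; the cube at (-1.5, 4) is present — its section is the full 30×8 rectangle; the cylinder at (2, 9.5) is absent (z outside [3, 18]); Taking the first minus the rest: starting from the 13×23 cube, the 30×8 cube at (-1.5, 4) partially overlaps it — only the 104.00 mm² overlap (of its 240.00 mm²) is removed, clipping the outline — 2 connected regions. Overall, the cross-section has 2 separate islands. Island count = 2.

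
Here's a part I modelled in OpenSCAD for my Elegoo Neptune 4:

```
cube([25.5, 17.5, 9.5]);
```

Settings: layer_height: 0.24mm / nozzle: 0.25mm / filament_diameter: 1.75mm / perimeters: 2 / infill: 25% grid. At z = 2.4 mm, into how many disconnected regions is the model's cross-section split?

At z = 2.4 mm: the cube (footprint 25.5×17.5) is included at this height. The result has 1 disconnected region.

1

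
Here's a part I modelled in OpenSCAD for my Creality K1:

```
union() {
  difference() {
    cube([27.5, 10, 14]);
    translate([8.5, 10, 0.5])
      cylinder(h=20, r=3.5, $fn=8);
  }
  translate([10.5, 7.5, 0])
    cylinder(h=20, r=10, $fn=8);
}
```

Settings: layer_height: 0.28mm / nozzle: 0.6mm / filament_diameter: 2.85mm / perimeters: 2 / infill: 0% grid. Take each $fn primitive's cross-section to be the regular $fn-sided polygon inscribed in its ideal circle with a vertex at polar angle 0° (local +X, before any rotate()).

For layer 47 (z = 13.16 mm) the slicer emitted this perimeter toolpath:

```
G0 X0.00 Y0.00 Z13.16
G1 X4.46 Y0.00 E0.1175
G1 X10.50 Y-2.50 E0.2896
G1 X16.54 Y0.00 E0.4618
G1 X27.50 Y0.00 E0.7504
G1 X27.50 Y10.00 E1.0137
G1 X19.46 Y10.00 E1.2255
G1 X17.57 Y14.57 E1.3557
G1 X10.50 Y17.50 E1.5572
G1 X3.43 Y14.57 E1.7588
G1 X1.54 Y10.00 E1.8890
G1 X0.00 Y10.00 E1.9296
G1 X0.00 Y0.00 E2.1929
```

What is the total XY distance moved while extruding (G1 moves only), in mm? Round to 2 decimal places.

Sum the Euclidean lengths of each G1 segment: total = 83.27 mm.

83.27 mm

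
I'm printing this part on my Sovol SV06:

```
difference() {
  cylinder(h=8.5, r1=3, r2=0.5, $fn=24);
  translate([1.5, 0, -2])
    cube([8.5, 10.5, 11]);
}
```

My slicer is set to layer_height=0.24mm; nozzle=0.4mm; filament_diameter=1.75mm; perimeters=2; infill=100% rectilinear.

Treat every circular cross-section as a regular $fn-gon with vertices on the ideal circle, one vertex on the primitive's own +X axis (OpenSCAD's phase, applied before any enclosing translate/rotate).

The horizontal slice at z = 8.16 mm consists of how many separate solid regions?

At z = 8.16 mm: the cone (r1=3→r2=0.5) has section circumradius 0.600 here — a regular 24-gon; the 8.5×10.5 cube at (1.5, 0) contributes its full rectangle; After the difference (first − rest): starting from the cone, the 8.5×10.5 cube at (1.5, 0) misses the remaining region (no effect) — 1 connected region. The result has 1 disconnected region.

1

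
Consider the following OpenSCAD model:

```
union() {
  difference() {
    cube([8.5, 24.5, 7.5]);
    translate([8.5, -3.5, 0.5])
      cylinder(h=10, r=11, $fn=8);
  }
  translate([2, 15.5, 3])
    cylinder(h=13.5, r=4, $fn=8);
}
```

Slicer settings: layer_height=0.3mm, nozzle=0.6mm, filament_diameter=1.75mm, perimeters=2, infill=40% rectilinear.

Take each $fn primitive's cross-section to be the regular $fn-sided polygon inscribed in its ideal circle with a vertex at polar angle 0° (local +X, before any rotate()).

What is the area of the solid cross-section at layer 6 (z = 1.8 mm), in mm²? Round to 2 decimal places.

159.98 mm²

At z = 1.8 mm: the cube is present — its section is the full 8.5×24.5 rectangle (area 208.25 mm²); the r=11 cylinder at (8.5, -3.5) gives a regular 8-gon of circumradius 11 (constant along its height) (area = (8/2)·11.000²·sin(360°/8) = 342.24 mm²); Taking the first minus the rest: starting from the 8.5×24.5 cube (208.25 mm²), the r=11 cylinder at (8.5, -3.5) partially overlaps it — only the 48.27 mm² overlap (of its 342.24 mm²) is removed, clipping the outline — area = 159.98 mm²; the cylinder at (2, 15.5) is absent (z outside [3, 16.5]); Taking the union: only that combined region is present, so the union is just that shape — area = 159.98 mm². Overall, the cross-section is a single solid region. Net area = 159.98 mm².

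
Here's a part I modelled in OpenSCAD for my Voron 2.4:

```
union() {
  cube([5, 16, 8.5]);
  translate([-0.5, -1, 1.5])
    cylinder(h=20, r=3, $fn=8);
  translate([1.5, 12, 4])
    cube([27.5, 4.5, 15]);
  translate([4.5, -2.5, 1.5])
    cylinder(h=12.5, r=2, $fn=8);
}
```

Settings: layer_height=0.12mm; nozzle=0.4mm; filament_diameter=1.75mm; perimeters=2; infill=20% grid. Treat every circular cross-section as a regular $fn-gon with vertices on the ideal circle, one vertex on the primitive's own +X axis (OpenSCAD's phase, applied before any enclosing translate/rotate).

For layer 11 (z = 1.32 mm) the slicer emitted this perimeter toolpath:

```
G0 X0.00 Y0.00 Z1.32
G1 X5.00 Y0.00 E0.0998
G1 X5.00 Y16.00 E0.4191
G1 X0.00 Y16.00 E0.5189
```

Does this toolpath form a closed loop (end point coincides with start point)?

Start point (G0): (0.00, 0.00). End point (last G1): the path does not return to the start — open.

no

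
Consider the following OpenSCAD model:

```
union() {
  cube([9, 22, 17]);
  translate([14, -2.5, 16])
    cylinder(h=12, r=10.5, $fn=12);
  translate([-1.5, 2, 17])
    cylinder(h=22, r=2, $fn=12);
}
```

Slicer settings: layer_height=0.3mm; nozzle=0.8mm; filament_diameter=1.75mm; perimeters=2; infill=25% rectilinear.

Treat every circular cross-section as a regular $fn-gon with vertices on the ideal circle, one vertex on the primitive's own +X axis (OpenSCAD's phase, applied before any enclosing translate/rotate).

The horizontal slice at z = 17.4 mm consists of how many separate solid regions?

2

At z = 17.4 mm: the cube is not intersected at this z (z outside [0, 17]); the r=10.5 cylinder at (14, -2.5) gives a regular 12-gon of circumradius 10.5 (constant along its height); the r=2 cylinder at (-1.5, 2) gives a regular 12-gon of circumradius 2 (constant along its height); Combining (union): the 2 present regions are separate (no shared area or edge), so areas and boundary lengths simply add and each stays a separate island — 2 connected regions. The result has 2 disconnected regions.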